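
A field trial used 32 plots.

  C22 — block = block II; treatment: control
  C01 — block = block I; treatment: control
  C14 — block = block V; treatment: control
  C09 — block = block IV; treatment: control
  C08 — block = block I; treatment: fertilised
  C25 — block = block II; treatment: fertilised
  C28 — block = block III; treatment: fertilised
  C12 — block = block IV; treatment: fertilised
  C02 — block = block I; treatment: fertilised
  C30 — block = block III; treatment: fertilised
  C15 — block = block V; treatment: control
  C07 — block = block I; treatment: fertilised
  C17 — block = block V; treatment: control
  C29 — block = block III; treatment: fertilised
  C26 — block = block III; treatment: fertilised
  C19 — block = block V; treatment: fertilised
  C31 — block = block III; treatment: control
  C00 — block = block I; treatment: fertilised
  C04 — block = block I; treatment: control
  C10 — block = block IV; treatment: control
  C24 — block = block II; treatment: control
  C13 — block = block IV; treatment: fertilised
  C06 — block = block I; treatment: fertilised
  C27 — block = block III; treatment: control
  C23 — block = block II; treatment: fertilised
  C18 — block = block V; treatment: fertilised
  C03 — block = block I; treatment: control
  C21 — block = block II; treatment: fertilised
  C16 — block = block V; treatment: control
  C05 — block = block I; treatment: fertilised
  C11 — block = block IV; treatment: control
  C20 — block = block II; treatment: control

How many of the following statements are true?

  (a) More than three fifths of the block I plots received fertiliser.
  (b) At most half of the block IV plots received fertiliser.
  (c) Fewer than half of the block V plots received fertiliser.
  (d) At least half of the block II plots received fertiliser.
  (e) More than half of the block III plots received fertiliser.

5

(a) block I: |A| = 9, |A ∩ B| = 6; needs |A ∩ B| / |A| > 3/5 — true.
(b) block IV: |A| = 5, |A ∩ B| = 2; needs |A ∩ B| ≤ |A ∖ B| — true.
(c) block V: |A| = 6, |A ∩ B| = 2; needs |A ∩ B| < |A ∖ B| — true.
(d) block II: |A| = 6, |A ∩ B| = 3; needs |A ∩ B| ≥ |A ∖ B| — true.
(e) block III: |A| = 6, |A ∩ B| = 4; needs |A ∩ B| > |A ∖ B| — true.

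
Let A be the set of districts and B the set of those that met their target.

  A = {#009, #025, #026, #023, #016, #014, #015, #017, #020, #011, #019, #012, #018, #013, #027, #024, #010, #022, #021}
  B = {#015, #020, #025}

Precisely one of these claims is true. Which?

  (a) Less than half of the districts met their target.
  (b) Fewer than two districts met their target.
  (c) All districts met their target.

|A| = 19, |A ∩ B| = 3, |A ∖ B| = 16.
(a) requires |A ∩ B| < |A ∖ B|: true.
(b) requires |A ∩ B| < 2: false.
(c) requires A ⊆ B, i.e. every element of A is in B (|A ∖ B| = 0): false.

(a)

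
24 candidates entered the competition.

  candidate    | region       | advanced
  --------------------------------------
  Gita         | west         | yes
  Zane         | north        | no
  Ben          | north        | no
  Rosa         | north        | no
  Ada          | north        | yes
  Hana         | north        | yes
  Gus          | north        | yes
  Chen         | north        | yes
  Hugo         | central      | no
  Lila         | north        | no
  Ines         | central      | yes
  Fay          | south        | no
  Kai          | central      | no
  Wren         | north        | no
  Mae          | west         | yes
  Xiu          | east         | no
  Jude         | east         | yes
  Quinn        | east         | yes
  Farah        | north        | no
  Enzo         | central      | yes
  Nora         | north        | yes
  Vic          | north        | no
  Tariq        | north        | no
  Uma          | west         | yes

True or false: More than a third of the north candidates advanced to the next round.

Truth condition: |A ∩ B| / |A| > 1/3.
A (the restrictor) = {Zane, Ben, Rosa, Ada, Hana, Gus, Chen, Lila, Wren, Farah, Nora, Vic, Tariq}, |A| = 13.
A ∩ B = {Ada, Hana, Gus, Chen, Nora}, so |A ∩ B| = 5.
A ∖ B = {Zane, Ben, Rosa, Lila, Wren, Farah, Vic, Tariq}, so |A ∖ B| = 8.
|A ∩ B|/|A| = 5/13, so the statement is true.

True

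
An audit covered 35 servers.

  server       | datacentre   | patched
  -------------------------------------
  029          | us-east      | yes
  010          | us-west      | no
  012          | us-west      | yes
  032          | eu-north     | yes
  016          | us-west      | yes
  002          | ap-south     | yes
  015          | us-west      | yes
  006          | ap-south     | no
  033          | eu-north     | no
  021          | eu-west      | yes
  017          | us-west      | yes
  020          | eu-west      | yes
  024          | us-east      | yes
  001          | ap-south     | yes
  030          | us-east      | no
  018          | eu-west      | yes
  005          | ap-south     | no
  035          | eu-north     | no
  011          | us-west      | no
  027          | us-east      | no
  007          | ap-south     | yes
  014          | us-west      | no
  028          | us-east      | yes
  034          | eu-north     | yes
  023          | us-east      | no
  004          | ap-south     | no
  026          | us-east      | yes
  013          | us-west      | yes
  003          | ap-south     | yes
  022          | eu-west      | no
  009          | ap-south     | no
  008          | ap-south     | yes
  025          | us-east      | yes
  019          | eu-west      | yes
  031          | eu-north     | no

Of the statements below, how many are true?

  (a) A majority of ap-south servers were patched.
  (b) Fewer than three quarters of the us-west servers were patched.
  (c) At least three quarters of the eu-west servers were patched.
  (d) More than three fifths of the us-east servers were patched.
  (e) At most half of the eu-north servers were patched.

5

(a) ap-south: |A| = 9, |A ∩ B| = 5; needs |A ∩ B| > |A ∖ B| — true.
(b) us-west: |A| = 8, |A ∩ B| = 5; needs |A ∩ B| / |A| < 3/4 — true.
(c) eu-west: |A| = 5, |A ∩ B| = 4; needs |A ∩ B| / |A| ≥ 3/4 — true.
(d) us-east: |A| = 8, |A ∩ B| = 5; needs |A ∩ B| / |A| > 3/5 — true.
(e) eu-north: |A| = 5, |A ∩ B| = 2; needs |A ∩ B| ≤ |A ∖ B| — true.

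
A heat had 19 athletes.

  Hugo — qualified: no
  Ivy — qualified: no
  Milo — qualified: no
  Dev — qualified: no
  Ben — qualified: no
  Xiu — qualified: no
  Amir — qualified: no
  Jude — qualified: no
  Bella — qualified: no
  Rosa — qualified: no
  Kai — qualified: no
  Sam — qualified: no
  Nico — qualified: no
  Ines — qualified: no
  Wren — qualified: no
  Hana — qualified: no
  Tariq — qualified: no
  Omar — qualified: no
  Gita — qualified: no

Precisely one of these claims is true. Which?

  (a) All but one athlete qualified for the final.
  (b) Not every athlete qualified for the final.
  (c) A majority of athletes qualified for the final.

(b)

|A| = 19, |A ∩ B| = 0, |A ∖ B| = 19.
(a) requires |A ∖ B| = 1: false.
(b) requires A ⊄ B (|A ∖ B| ≥ 1): true.
(c) requires |A ∩ B| > |A ∖ B|: false.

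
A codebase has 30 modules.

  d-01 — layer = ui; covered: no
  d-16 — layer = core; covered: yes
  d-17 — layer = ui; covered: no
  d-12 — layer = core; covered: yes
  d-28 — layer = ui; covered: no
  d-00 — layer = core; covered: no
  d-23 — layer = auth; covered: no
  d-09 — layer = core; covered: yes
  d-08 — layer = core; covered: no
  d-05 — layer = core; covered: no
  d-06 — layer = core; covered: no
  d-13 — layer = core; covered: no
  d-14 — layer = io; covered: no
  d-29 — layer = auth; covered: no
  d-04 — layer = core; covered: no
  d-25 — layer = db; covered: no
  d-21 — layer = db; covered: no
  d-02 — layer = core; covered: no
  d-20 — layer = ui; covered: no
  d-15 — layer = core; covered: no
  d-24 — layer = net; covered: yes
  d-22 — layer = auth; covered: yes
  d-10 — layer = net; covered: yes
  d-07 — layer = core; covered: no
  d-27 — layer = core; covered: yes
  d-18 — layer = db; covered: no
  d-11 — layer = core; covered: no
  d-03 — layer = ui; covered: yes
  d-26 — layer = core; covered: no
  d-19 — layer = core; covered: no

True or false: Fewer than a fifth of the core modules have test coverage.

Truth condition: |A ∩ B| / |A| < 1/5.
|A| = 16, |A ∩ B| = 4, |A ∖ B| = 12.
|A ∩ B|/|A| = 4/16, so the statement is false.

False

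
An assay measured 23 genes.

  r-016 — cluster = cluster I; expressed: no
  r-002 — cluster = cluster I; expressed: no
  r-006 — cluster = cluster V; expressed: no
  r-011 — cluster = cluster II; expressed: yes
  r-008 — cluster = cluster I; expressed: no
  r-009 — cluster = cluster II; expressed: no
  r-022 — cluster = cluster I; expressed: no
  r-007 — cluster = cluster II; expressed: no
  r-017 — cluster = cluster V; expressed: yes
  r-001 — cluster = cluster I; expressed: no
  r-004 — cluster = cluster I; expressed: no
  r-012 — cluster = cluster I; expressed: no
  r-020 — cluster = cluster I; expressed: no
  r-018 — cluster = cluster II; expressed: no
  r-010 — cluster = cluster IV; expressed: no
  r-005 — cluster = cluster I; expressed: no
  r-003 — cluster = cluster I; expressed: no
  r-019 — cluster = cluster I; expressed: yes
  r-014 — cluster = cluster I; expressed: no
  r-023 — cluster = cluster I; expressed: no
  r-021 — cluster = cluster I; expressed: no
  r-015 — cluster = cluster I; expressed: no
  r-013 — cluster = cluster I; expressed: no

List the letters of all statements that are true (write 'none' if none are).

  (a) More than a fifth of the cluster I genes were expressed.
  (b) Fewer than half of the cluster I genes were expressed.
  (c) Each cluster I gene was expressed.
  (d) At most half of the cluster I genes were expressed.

(b), (d)

|A| = 16, |A ∩ B| = 1, |A ∖ B| = 15.
(a) |A ∩ B| / |A| > 1/5: fails.
(b) |A ∩ B| < |A ∖ B|: holds.
(c) A ⊆ B, i.e. every element of A is in B (|A ∖ B| = 0): fails.
(d) |A ∩ B| ≤ |A ∖ B|: holds.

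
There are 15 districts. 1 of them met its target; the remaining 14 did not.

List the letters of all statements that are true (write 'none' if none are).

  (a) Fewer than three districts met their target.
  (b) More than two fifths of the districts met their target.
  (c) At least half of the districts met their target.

(a)

|A| = 15, |A ∩ B| = 1, |A ∖ B| = 14.
(a) |A ∩ B| < 3: holds.
(b) |A ∩ B| / |A| > 2/5: fails.
(c) |A ∩ B| ≥ |A ∖ B|: fails.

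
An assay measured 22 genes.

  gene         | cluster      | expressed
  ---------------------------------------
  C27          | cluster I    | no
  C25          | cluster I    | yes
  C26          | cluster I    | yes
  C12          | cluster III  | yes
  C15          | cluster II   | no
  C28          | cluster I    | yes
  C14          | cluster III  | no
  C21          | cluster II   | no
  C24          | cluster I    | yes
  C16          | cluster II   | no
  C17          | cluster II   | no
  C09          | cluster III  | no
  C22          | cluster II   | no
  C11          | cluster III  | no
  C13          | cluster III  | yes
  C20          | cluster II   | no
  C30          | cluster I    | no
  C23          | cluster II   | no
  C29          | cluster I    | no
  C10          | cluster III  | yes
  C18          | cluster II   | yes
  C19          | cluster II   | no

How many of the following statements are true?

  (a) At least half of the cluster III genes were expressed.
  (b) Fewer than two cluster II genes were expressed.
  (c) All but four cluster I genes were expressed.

(a) cluster III: |A| = 6, |A ∩ B| = 3; needs |A ∩ B| ≥ |A ∖ B| — true.
(b) cluster II: |A| = 9, |A ∩ B| = 1; needs |A ∩ B| < 2 — true.
(c) cluster I: |A| = 7, |A ∩ B| = 4; needs |A ∖ B| = 4 — false.

2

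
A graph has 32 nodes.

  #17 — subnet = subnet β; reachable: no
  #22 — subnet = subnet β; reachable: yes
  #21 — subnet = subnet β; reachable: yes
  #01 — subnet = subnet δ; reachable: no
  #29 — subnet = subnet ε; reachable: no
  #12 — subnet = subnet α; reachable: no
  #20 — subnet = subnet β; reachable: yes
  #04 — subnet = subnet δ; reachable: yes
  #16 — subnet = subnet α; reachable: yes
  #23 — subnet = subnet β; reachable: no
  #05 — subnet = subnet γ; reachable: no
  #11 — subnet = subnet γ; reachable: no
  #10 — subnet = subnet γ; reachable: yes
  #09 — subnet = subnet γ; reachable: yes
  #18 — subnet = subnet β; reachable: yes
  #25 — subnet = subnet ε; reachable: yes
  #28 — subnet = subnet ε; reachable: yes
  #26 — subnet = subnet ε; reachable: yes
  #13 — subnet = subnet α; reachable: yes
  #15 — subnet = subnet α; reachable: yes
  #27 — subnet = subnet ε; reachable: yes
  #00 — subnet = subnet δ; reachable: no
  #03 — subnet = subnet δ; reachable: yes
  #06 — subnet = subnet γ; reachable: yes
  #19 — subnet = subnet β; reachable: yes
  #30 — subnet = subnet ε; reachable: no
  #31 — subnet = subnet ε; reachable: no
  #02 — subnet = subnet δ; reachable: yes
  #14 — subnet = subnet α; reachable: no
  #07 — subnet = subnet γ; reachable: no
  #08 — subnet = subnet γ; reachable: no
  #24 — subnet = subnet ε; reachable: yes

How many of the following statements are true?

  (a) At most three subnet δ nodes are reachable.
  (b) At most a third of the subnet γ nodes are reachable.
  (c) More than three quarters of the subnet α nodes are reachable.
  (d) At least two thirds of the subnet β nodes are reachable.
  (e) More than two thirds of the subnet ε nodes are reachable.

2

(a) subnet δ: |A| = 5, |A ∩ B| = 3; needs |A ∩ B| ≤ 3 — true.
(b) subnet γ: |A| = 7, |A ∩ B| = 3; needs |A ∩ B| / |A| ≤ 1/3 — false.
(c) subnet α: |A| = 5, |A ∩ B| = 3; needs |A ∩ B| / |A| > 3/4 — false.
(d) subnet β: |A| = 7, |A ∩ B| = 5; needs |A ∩ B| / |A| ≥ 2/3 — true.
(e) subnet ε: |A| = 8, |A ∩ B| = 5; needs |A ∩ B| / |A| > 2/3 — false.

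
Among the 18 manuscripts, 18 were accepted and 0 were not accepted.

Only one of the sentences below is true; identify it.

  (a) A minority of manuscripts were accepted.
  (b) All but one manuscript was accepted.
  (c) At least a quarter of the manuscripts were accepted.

|A| = 18, |A ∩ B| = 18, |A ∖ B| = 0.
(a) requires |A ∩ B| < |A ∖ B|: false.
(b) requires |A ∖ B| = 1: false.
(c) requires |A ∩ B| / |A| ≥ 1/4: true.

(c)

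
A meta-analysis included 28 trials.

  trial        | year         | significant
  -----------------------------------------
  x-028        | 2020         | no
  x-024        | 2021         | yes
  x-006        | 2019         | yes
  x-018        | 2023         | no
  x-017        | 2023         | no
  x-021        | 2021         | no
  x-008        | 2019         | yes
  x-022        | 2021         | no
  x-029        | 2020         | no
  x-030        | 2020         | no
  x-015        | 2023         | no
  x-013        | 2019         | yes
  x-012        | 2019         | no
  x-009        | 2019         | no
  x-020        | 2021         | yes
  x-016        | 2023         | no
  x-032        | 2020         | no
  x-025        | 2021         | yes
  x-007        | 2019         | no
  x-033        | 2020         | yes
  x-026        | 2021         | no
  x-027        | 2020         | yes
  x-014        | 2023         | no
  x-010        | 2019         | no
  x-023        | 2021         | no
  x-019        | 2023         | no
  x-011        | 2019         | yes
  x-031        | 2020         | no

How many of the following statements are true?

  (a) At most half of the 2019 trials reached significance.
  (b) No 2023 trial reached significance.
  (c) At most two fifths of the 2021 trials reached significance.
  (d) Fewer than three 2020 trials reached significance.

(a) 2019: |A| = 8, |A ∩ B| = 4; needs |A ∩ B| ≤ |A ∖ B| — true.
(b) 2023: |A| = 6, |A ∩ B| = 0; needs A ∩ B = ∅ (|A ∩ B| = 0) — true.
(c) 2021: |A| = 7, |A ∩ B| = 3; needs |A ∩ B| / |A| ≤ 2/5 — false.
(d) 2020: |A| = 7, |A ∩ B| = 2; needs |A ∩ B| < 3 — true.

3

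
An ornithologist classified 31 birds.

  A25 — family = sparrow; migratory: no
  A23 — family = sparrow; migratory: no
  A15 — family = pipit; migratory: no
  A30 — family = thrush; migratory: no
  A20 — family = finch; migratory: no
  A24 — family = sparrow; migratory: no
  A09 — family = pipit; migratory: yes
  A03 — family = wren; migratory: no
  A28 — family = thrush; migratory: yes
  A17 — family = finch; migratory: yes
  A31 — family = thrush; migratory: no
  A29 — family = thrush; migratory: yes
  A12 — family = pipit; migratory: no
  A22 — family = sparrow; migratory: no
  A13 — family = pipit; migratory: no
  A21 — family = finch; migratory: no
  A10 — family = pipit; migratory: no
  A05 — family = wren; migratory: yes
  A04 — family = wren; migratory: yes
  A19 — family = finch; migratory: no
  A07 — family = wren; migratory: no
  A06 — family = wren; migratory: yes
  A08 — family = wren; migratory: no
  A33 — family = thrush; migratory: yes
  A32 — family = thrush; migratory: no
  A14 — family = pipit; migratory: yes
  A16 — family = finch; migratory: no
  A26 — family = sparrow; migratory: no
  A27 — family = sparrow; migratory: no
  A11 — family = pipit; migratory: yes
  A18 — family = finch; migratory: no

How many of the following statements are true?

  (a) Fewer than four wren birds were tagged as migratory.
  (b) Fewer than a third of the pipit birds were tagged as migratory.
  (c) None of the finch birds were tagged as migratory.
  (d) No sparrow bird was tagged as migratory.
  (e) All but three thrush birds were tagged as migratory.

(a) wren: |A| = 6, |A ∩ B| = 3; needs |A ∩ B| < 4 — true.
(b) pipit: |A| = 7, |A ∩ B| = 3; needs |A ∩ B| / |A| < 1/3 — false.
(c) finch: |A| = 6, |A ∩ B| = 1; needs A ∩ B = ∅ (|A ∩ B| = 0) — false.
(d) sparrow: |A| = 6, |A ∩ B| = 0; needs A ∩ B = ∅ (|A ∩ B| = 0) — true.
(e) thrush: |A| = 6, |A ∩ B| = 3; needs |A ∖ B| = 3 — true.

3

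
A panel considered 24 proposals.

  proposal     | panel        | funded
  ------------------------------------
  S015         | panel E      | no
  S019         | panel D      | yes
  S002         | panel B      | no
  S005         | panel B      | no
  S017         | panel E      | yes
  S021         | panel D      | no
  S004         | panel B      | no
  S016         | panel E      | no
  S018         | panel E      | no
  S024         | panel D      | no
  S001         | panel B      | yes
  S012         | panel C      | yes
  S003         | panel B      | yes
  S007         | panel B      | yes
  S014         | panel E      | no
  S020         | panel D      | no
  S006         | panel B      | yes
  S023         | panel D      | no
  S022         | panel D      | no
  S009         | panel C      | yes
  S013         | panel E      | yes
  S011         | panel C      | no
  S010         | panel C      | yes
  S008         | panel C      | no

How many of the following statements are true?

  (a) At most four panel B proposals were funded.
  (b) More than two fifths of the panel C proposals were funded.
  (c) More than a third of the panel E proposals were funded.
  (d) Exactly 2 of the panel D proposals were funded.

2

(a) panel B: |A| = 7, |A ∩ B| = 4; needs |A ∩ B| ≤ 4 — true.
(b) panel C: |A| = 5, |A ∩ B| = 3; needs |A ∩ B| / |A| > 2/5 — true.
(c) panel E: |A| = 6, |A ∩ B| = 2; needs |A ∩ B| / |A| > 1/3 — false.
(d) panel D: |A| = 6, |A ∩ B| = 1; needs |A ∩ B| = 2 — false.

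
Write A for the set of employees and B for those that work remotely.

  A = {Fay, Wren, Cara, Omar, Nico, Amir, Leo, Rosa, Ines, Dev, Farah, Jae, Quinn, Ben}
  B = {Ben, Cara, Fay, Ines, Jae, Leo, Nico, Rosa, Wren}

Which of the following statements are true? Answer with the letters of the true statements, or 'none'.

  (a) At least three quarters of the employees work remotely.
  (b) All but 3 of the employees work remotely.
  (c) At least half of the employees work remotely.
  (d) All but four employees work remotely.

|A| = 14, |A ∩ B| = 9, |A ∖ B| = 5.
(a) |A ∩ B| / |A| ≥ 3/4: fails.
(b) |A ∖ B| = 3: fails.
(c) |A ∩ B| ≥ |A ∖ B|: holds.
(d) |A ∖ B| = 4: fails.

(c)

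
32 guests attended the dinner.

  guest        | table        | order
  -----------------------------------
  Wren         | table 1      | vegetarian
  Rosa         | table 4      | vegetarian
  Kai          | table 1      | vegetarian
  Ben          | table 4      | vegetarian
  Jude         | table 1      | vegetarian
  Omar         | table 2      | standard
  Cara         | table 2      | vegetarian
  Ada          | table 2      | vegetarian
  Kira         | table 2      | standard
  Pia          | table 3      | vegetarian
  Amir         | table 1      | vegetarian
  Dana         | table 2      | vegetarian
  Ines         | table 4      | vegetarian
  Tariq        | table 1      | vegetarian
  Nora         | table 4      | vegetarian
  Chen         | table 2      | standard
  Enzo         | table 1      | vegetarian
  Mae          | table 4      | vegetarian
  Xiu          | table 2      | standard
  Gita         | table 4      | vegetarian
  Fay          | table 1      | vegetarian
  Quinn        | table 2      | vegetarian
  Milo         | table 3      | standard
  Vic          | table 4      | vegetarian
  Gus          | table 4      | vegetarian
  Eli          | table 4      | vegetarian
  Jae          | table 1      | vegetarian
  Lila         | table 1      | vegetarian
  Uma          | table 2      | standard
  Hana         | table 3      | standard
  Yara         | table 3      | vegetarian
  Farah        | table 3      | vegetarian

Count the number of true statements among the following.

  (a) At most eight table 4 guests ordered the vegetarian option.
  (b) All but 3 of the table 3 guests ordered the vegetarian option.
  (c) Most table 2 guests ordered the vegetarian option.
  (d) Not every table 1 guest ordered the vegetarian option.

0

(a) table 4: |A| = 9, |A ∩ B| = 9; needs |A ∩ B| ≤ 8 — false.
(b) table 3: |A| = 5, |A ∩ B| = 3; needs |A ∖ B| = 3 — false.
(c) table 2: |A| = 9, |A ∩ B| = 4; needs |A ∩ B| > |A ∖ B| — false.
(d) table 1: |A| = 9, |A ∩ B| = 9; needs A ⊄ B (|A ∖ B| ≥ 1) — false.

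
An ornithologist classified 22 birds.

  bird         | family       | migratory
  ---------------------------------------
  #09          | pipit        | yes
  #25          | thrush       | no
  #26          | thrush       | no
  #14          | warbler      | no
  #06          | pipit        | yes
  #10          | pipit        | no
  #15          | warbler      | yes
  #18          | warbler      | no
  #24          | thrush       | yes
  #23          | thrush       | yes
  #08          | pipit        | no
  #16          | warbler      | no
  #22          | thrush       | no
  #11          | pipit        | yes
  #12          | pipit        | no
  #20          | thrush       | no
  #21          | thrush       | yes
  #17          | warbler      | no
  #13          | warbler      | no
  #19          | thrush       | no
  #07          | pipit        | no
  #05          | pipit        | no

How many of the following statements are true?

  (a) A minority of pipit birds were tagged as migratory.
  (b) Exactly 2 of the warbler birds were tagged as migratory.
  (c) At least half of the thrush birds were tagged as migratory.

(a) pipit: |A| = 8, |A ∩ B| = 3; needs |A ∩ B| < |A ∖ B| — true.
(b) warbler: |A| = 6, |A ∩ B| = 1; needs |A ∩ B| = 2 — false.
(c) thrush: |A| = 8, |A ∩ B| = 3; needs |A ∩ B| ≥ |A ∖ B| — false.

1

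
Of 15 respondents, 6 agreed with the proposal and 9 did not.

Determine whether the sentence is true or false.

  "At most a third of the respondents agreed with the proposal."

False

Truth condition: |A ∩ B| / |A| ≤ 1/3.
|A| = 15, |A ∩ B| = 6, |A ∖ B| = 9.
|A ∩ B|/|A| = 6/15, so the statement is false.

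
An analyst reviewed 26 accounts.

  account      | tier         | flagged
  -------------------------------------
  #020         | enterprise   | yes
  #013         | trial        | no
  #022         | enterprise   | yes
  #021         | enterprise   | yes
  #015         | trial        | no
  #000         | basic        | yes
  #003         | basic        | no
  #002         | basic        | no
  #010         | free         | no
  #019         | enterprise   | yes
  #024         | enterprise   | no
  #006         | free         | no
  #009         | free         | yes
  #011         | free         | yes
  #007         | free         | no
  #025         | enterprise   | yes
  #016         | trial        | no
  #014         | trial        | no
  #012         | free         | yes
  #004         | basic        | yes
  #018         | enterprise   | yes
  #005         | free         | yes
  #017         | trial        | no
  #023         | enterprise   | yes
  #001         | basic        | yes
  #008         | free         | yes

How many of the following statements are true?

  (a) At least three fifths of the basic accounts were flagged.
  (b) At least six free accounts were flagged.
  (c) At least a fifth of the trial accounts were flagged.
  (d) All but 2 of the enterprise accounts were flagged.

(a) basic: |A| = 5, |A ∩ B| = 3; needs |A ∩ B| / |A| ≥ 3/5 — true.
(b) free: |A| = 8, |A ∩ B| = 5; needs |A ∩ B| ≥ 6 — false.
(c) trial: |A| = 5, |A ∩ B| = 0; needs |A ∩ B| / |A| ≥ 1/5 — false.
(d) enterprise: |A| = 8, |A ∩ B| = 7; needs |A ∖ B| = 2 — false.

1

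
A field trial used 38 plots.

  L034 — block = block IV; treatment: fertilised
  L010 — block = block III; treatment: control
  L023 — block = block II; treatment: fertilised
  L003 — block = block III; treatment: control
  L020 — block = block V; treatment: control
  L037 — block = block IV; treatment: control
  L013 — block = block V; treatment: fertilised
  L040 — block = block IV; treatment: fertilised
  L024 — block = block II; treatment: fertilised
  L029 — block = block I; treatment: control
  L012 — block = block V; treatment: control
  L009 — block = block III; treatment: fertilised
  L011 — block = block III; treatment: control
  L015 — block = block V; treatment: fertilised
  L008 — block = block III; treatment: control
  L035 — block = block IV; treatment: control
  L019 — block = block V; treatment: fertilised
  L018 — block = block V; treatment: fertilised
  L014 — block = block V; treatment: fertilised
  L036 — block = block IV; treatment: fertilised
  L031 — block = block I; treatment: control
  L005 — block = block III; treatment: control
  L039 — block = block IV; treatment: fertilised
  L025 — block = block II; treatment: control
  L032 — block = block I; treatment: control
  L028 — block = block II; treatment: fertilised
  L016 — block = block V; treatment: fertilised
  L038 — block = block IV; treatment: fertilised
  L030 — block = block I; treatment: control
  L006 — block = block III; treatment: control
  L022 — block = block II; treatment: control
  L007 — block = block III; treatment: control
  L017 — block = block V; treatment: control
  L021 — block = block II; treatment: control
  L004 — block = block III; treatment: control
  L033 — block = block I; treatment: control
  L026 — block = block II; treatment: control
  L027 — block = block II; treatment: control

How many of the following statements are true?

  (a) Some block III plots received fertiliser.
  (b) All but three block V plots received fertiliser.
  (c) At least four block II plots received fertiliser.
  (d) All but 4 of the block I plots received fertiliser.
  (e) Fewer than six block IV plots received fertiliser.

3

(a) block III: |A| = 9, |A ∩ B| = 1; needs A ∩ B ≠ ∅ (|A ∩ B| ≥ 1) — true.
(b) block V: |A| = 9, |A ∩ B| = 6; needs |A ∖ B| = 3 — true.
(c) block II: |A| = 8, |A ∩ B| = 3; needs |A ∩ B| ≥ 4 — false.
(d) block I: |A| = 5, |A ∩ B| = 0; needs |A ∖ B| = 4 — false.
(e) block IV: |A| = 7, |A ∩ B| = 5; needs |A ∩ B| < 6 — true.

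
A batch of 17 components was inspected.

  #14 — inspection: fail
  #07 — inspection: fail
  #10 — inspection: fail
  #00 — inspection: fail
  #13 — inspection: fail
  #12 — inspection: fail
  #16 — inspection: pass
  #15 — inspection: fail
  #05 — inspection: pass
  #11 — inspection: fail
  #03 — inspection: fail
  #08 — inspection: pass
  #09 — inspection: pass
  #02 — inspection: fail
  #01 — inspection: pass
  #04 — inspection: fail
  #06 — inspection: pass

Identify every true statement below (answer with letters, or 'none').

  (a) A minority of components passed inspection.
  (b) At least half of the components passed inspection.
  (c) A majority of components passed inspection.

(a)

|A| = 17, |A ∩ B| = 6, |A ∖ B| = 11.
(a) |A ∩ B| < |A ∖ B|: holds.
(b) |A ∩ B| ≥ |A ∖ B|: fails.
(c) |A ∩ B| > |A ∖ B|: fails.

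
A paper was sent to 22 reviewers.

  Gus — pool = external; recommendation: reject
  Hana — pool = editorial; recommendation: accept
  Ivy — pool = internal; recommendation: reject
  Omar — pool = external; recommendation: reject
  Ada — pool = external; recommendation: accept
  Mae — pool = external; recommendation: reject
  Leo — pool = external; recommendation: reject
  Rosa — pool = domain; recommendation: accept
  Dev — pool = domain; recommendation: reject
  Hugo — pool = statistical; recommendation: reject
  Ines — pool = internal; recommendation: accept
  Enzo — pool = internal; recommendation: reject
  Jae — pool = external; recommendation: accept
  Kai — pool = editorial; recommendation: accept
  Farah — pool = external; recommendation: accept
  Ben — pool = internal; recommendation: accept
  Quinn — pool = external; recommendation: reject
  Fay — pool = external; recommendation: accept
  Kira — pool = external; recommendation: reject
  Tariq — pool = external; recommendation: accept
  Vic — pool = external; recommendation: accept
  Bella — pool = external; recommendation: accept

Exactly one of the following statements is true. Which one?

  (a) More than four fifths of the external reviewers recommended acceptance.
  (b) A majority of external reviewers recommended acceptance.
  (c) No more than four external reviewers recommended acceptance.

|A| = 13, |A ∩ B| = 7, |A ∖ B| = 6.
(a) requires |A ∩ B| / |A| > 4/5: false.
(b) requires |A ∩ B| > |A ∖ B|: true.
(c) requires |A ∩ B| ≤ 4: false.

(b)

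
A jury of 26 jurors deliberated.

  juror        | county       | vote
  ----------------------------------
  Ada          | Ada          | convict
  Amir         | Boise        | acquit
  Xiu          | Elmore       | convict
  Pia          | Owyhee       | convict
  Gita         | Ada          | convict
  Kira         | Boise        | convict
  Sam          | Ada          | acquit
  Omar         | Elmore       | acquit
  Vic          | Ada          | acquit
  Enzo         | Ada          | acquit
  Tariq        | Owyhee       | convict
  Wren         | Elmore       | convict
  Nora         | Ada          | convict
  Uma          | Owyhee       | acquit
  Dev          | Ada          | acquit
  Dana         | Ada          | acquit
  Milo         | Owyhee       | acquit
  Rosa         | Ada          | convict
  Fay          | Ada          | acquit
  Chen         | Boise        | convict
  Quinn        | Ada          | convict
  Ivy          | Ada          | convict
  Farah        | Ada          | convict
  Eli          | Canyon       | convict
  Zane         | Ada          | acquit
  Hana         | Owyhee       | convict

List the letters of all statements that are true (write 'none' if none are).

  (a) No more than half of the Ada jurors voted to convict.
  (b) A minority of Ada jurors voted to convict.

(a)

|A| = 14, |A ∩ B| = 7, |A ∖ B| = 7.
(a) |A ∩ B| ≤ |A ∖ B|: holds.
(b) |A ∩ B| < |A ∖ B|: fails.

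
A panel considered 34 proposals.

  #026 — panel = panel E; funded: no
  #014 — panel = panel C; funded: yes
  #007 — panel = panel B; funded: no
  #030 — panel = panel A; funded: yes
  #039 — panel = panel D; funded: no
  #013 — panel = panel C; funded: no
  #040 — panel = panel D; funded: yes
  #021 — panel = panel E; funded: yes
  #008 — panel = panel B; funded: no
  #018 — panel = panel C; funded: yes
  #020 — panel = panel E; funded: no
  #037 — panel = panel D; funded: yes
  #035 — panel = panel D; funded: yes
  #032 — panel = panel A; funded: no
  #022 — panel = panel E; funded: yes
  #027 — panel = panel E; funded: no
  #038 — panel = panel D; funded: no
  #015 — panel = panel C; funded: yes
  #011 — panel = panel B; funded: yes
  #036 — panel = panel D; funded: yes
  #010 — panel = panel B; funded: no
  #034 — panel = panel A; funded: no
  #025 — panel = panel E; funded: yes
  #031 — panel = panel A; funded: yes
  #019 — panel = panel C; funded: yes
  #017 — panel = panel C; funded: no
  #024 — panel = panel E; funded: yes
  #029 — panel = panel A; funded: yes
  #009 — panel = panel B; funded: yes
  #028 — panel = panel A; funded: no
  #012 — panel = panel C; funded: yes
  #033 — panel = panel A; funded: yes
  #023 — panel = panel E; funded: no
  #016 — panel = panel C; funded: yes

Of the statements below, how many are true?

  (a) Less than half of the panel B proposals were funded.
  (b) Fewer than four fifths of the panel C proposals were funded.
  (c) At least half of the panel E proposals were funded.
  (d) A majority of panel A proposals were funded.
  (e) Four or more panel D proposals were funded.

(a) panel B: |A| = 5, |A ∩ B| = 2; needs |A ∩ B| < |A ∖ B| — true.
(b) panel C: |A| = 8, |A ∩ B| = 6; needs |A ∩ B| / |A| < 4/5 — true.
(c) panel E: |A| = 8, |A ∩ B| = 4; needs |A ∩ B| ≥ |A ∖ B| — true.
(d) panel A: |A| = 7, |A ∩ B| = 4; needs |A ∩ B| > |A ∖ B| — true.
(e) panel D: |A| = 6, |A ∩ B| = 4; needs |A ∩ B| ≥ 4 — true.

5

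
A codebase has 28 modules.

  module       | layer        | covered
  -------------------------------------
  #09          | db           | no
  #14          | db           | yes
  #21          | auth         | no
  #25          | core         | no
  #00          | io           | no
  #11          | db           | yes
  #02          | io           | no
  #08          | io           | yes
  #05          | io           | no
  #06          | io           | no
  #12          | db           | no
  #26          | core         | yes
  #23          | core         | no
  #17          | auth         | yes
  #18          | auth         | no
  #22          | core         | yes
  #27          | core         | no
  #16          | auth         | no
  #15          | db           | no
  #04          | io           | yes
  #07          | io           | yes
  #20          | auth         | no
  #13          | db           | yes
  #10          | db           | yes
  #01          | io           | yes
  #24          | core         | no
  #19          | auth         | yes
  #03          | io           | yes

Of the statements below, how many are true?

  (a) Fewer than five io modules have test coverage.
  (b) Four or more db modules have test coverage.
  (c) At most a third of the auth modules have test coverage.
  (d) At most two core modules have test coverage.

(a) io: |A| = 9, |A ∩ B| = 5; needs |A ∩ B| < 5 — false.
(b) db: |A| = 7, |A ∩ B| = 4; needs |A ∩ B| ≥ 4 — true.
(c) auth: |A| = 6, |A ∩ B| = 2; needs |A ∩ B| / |A| ≤ 1/3 — true.
(d) core: |A| = 6, |A ∩ B| = 2; needs |A ∩ B| ≤ 2 — true.

3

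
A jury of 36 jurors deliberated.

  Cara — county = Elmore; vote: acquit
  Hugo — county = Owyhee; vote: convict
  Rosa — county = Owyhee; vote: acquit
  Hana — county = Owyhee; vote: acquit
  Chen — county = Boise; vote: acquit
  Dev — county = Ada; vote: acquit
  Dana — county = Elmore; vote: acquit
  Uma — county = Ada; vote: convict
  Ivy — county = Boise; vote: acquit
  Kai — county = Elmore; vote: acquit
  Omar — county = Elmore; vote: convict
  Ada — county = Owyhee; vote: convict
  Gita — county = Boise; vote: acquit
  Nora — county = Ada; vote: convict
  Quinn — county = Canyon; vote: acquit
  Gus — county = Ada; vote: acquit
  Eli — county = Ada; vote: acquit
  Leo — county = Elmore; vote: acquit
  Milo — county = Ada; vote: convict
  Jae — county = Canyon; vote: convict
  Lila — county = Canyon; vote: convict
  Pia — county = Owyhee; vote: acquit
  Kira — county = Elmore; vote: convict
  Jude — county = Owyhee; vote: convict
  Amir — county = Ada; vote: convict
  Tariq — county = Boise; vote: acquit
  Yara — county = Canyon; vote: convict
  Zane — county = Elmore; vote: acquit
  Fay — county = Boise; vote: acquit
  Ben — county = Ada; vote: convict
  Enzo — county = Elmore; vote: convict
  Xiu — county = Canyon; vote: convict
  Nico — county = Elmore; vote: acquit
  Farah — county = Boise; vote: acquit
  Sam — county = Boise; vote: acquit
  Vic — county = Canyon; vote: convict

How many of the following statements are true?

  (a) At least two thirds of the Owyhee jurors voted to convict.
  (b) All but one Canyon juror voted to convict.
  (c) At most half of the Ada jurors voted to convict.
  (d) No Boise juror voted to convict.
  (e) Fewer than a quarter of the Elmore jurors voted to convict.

2

(a) Owyhee: |A| = 6, |A ∩ B| = 3; needs |A ∩ B| / |A| ≥ 2/3 — false.
(b) Canyon: |A| = 6, |A ∩ B| = 5; needs |A ∖ B| = 1 — true.
(c) Ada: |A| = 8, |A ∩ B| = 5; needs |A ∩ B| ≤ |A ∖ B| — false.
(d) Boise: |A| = 7, |A ∩ B| = 0; needs A ∩ B = ∅ (|A ∩ B| = 0) — true.
(e) Elmore: |A| = 9, |A ∩ B| = 3; needs |A ∩ B| / |A| < 1/4 — false.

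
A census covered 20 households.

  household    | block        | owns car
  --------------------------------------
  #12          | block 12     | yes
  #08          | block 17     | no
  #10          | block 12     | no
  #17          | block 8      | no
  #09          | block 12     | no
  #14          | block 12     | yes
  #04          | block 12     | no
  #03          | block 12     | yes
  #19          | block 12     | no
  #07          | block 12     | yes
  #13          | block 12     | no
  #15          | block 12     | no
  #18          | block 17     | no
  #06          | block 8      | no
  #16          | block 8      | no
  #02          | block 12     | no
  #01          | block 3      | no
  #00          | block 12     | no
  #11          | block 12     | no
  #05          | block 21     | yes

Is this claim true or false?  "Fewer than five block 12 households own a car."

True

'Fewer than five block 12 households own a car' holds iff |A ∩ B| < 5.
A (the restrictor) = {#12, #10, #09, #14, #04, #03, #19, #07, #13, #15, #02, #00, #11}, |A| = 13.
A ∩ B = {#12, #14, #03, #07}, so |A ∩ B| = 4.
|A ∩ B| = 4, so the statement is true.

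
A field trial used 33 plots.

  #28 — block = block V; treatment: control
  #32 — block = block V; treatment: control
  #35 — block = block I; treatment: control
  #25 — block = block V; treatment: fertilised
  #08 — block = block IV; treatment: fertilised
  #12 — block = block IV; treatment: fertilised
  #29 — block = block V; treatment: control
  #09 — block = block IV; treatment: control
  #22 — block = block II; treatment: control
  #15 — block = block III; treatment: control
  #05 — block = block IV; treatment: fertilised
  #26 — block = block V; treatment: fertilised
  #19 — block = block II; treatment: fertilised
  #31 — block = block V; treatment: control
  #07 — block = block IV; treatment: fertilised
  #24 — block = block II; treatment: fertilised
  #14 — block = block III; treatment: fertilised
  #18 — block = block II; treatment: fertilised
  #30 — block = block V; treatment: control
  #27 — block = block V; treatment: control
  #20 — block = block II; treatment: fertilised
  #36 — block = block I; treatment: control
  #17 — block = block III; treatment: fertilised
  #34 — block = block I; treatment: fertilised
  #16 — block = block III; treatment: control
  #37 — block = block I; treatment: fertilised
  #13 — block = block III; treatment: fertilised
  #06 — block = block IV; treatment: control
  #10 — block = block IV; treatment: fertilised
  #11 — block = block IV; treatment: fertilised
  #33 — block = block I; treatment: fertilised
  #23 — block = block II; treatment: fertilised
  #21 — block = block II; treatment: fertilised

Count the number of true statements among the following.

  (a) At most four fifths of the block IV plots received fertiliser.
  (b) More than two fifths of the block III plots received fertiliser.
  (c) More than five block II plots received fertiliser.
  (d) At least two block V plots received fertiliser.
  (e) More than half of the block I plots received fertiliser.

(a) block IV: |A| = 8, |A ∩ B| = 6; needs |A ∩ B| / |A| ≤ 4/5 — true.
(b) block III: |A| = 5, |A ∩ B| = 3; needs |A ∩ B| / |A| > 2/5 — true.
(c) block II: |A| = 7, |A ∩ B| = 6; needs |A ∩ B| > 5 — true.
(d) block V: |A| = 8, |A ∩ B| = 2; needs |A ∩ B| ≥ 2 — true.
(e) block I: |A| = 5, |A ∩ B| = 3; needs |A ∩ B| > |A ∖ B| — true.

5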